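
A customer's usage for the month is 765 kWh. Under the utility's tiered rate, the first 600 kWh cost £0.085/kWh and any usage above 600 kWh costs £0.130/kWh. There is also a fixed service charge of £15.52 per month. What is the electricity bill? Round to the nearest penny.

First 600 kWh × £0.085 = £51.00
Remaining 165 kWh × £0.130 = £21.45
Energy charge = £72.45; + service £15.52 = £87.97

£87.97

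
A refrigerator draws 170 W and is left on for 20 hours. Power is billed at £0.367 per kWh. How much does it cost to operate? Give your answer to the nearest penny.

£1.25

Energy = 170 W × 20 h = 3,400 Wh = 3.4 kWh
Cost = 3.4 kWh × £0.367/kWh = £1.25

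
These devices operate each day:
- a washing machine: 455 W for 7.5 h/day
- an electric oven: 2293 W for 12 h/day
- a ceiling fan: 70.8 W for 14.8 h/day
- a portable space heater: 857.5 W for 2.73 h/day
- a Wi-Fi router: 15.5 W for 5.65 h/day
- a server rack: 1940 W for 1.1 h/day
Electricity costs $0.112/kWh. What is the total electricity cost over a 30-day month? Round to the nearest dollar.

$123

washing machine: 455 W × 7.5 h × 30 d = 102,375 Wh = 102.4 kWh
electric oven: 2293 W × 12 h × 30 d = 825,480 Wh = 825.5 kWh
ceiling fan: 70.8 W × 14.8 h × 30 d = 31,435 Wh = 31.44 kWh
portable space heater: 857.5 W × 2.73 h × 30 d = 70,229 Wh = 70.23 kWh
Wi-Fi router: 15.5 W × 5.65 h × 30 d = 2,627 Wh = 2.627 kWh
server rack: 1940 W × 1.1 h × 30 d = 64,020 Wh = 64.02 kWh
Total energy = 102.4 + 825.5 + 31.44 + 70.23 + 2.627 + 64.02 = 1,096 kWh
Cost = 1,096 kWh × $0.112 = $122.77 ≈ $123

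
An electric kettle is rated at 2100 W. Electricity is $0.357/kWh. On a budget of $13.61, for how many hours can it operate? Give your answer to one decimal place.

Energy budget = $13.61 / $0.357 per kWh = 38.12 kWh = 38,123 Wh
Runtime = 38,123 Wh / 2100 W = 18.15 h

18.2 h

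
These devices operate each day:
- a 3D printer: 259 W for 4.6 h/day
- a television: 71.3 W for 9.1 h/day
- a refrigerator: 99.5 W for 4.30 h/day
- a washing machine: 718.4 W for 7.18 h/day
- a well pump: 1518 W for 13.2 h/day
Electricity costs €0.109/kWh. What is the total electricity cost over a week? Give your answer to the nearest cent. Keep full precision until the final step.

€20.95

3D printer: 259 W × 4.6 h × 7 d = 8,340 Wh = 8.34 kWh
television: 71.3 W × 9.1 h × 7 d = 4,542 Wh = 4.542 kWh
refrigerator: 99.5 W × 4.30 h × 7 d = 2,995 Wh = 2.995 kWh
washing machine: 718.4 W × 7.18 h × 7 d = 36,107 Wh = 36.11 kWh
well pump: 1518 W × 13.2 h × 7 d = 140,263 Wh = 140.3 kWh
Total energy = 8.34 + 4.542 + 2.995 + 36.11 + 140.3 = 192.2 kWh
Cost = 192.2 kWh × €0.109 = €20.95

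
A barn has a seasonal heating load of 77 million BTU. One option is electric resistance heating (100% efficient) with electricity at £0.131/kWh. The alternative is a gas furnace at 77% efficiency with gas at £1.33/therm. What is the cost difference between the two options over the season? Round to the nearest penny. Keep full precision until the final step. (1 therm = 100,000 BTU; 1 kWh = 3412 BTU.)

£1626.33

Heat load = 77 × 10⁶ BTU = 77,000,000 BTU
Gas: input = 77,000,000 / 0.77 = 100,000,000 BTU = 1,000 therm → 1,000 × £1.33 = £1,330.00
Electric: 77,000,000 BTU / 3412 = 22,570 kWh → × £0.131 = £2,956.33
Difference = |£1,330.00 − £2,956.33| = £1,626.33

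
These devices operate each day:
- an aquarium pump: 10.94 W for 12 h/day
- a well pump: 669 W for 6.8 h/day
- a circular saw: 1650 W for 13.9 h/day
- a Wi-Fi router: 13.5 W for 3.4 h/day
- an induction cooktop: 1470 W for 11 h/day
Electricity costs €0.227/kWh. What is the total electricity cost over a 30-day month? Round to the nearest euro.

€298

aquarium pump: 10.94 W × 12 h × 30 d = 3,938 Wh = 3.938 kWh
well pump: 669 W × 6.8 h × 30 d = 136,476 Wh = 136.5 kWh
circular saw: 1650 W × 13.9 h × 30 d = 688,050 Wh = 688 kWh
Wi-Fi router: 13.5 W × 3.4 h × 30 d = 1,377 Wh = 1.377 kWh
induction cooktop: 1470 W × 11 h × 30 d = 485,100 Wh = 485.1 kWh
Total energy = 3.938 + 136.5 + 688 + 1.377 + 485.1 = 1,315 kWh
Cost = 1,315 kWh × €0.227 = €298.49 ≈ €298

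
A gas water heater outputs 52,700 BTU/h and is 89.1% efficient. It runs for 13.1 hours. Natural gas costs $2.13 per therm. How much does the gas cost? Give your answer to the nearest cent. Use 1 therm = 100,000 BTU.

$16.50

Heat delivered = 52,700 BTU/h × 13.1 h = 690,370 BTU
Gas input = 690,370 / 0.891 = 774,826 BTU
= 774,826 / 100,000 = 7.748 therm
Cost = 7.748 × $2.13/therm = $16.50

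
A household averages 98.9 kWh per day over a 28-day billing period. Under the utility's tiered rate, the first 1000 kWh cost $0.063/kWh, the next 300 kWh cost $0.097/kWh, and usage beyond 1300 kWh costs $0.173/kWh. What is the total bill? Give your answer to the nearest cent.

$346.27

Usage = 98.9 kWh/day × 28 days = 2769.2 kWh
First 1000 kWh × $0.063 = $63.00
Next 300 kWh × $0.097 = $29.10
Remaining 1469.2 kWh × $0.173 = $254.17
Total = $346.27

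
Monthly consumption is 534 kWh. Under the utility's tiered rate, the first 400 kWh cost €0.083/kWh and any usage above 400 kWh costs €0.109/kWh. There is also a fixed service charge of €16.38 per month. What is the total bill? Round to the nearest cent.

First 400 kWh × €0.083 = €33.20
Remaining 134 kWh × €0.109 = €14.61
Energy charge = €47.81; + service €16.38 = €64.19

€64.19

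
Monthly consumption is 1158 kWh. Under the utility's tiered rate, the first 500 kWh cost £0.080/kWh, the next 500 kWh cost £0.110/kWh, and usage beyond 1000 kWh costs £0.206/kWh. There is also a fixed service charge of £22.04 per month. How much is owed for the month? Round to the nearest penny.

£149.59

First 500 kWh × £0.080 = £40.00
Next 500 kWh × £0.110 = £55.00
Remaining 158 kWh × £0.206 = £32.55
Energy charge = £127.55; + service £22.04 = £149.59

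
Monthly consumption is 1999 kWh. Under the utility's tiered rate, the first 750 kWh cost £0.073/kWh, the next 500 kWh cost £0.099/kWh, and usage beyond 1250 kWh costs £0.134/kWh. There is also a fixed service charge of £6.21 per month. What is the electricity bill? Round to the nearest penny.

First 750 kWh × £0.073 = £54.75
Next 500 kWh × £0.099 = £49.50
Remaining 749 kWh × £0.134 = £100.37
Energy charge = £204.62; + service £6.21 = £210.83

£210.83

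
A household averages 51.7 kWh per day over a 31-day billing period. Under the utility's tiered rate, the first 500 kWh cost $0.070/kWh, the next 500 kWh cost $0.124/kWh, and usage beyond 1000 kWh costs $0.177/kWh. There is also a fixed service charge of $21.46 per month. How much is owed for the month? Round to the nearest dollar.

Usage = 51.7 kWh/day × 31 days = 1602.7 kWh
First 500 kWh × $0.070 = $35.00
Next 500 kWh × $0.124 = $62.00
Remaining 602.7 kWh × $0.177 = $106.68
Energy charge = $203.68; + service $21.46 = $225.14 ≈ $225

$225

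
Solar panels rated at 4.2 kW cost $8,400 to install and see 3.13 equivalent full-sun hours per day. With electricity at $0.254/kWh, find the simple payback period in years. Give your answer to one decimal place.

6.9 years

Daily generation = 4.2 kW × 3.13 h = 13.15 kWh
Annual generation = 13.15 × 365 = 4798.3 kWh
Annual savings = 4798.3 × $0.254 = $1,218.77
Payback = $8,400 / $1,218.77 = 6.89 years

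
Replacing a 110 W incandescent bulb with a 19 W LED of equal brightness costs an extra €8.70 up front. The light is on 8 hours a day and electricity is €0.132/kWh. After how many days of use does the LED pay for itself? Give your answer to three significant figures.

Power saved = 110 − 19 = 91 W
Daily energy saved = 91 W × 8 h = 728 Wh = 0.728 kWh
Daily savings = 0.728 × €0.132 = €0.0961
Payback = €8.70 / €0.0961 per day = 90.53 days

90.5 days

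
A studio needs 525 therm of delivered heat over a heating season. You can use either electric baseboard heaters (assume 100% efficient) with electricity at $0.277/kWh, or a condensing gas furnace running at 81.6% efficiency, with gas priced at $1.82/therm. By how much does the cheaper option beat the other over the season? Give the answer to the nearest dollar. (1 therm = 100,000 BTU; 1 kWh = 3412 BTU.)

$3091

Heat load = 525 therm × 100,000 = 52,500,000 BTU
Gas: input = 52,500,000 / 0.816 = 64,338,235 BTU = 643.4 therm → 643.4 × $1.82 = $1,170.96
Electric: 52,500,000 BTU / 3412 = 15,390 kWh → × $0.277 = $4,262.16
Difference = |$1,170.96 − $4,262.16| = $3,091.21 ≈ $3091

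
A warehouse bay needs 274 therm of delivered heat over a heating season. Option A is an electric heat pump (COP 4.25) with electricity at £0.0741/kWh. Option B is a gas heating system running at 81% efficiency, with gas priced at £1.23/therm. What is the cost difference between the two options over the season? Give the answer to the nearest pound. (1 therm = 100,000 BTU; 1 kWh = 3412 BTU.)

Heat load = 274 therm × 100,000 = 27,400,000 BTU
Gas: input = 27,400,000 / 0.81 = 33,827,160 BTU = 338.3 therm → 338.3 × £1.23 = £416.07
Heat pump: 27,400,000 BTU / 3412 = 8,030 kWh heat; / 4.25 = 1,890 kWh in → × £0.0741 = £140.01
Difference = |£416.07 − £140.01| = £276.06 ≈ £276

£276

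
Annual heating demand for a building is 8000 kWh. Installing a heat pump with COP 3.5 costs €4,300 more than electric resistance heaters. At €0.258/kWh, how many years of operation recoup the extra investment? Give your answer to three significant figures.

2.92 years

Resistance: 8000 kWh × €0.258 = €2,064.00/yr
Heat pump: 8000 / 3.5 = 2286 kWh in → × €0.258 = €589.71/yr
Annual savings = €1,474.29
Payback = €4,300 / €1,474.29 = 2.92 years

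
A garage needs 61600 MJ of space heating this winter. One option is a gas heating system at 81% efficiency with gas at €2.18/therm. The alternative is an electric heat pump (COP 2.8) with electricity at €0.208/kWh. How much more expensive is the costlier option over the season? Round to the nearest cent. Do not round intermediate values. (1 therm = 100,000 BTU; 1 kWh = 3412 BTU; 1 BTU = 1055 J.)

Heat load = 61600 MJ = 61,600,000,000 J / 1055 = 58,388,626 BTU
Gas: input = 58,388,626 / 0.810 = 72,084,723 BTU = 720.8 therm → 720.8 × €2.18 = €1,571.45
Heat pump: 58,388,626 BTU / 3412 = 17,110 kWh heat; / 2.8 = 6,112 kWh in → × €0.208 = €1,271.23
Difference = |€1,571.45 − €1,271.23| = €300.22

€300.22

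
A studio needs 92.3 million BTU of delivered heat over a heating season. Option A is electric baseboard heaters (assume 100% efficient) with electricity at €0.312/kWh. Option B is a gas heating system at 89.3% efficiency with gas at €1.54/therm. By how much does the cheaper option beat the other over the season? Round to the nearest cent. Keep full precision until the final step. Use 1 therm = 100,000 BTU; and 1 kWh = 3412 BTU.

Heat load = 92.3 × 10⁶ BTU = 92,300,000 BTU
Gas: input = 92,300,000 / 0.893 = 103,359,462 BTU = 1,034 therm → 1,034 × €1.54 = €1,591.74
Electric: 92,300,000 BTU / 3412 = 27,050 kWh → × €0.312 = €8,440.09
Difference = |€1,591.74 − €8,440.09| = €6,848.36

€6848.36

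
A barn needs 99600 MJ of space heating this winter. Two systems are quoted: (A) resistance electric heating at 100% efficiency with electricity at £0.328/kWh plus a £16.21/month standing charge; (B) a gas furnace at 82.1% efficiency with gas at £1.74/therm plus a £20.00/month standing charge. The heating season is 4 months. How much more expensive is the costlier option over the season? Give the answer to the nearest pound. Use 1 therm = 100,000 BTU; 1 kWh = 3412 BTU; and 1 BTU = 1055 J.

Heat load = 99600 MJ = 99,600,000,000 J / 1055 = 94,407,583 BTU
Gas: input = 94,407,583 / 0.821 = 114,990,966 BTU = 1,150 therm → 1,150 × £1.74 = £2,000.84; + 4 × £20.00 standing = £2,080.84
Electric: 94,407,583 BTU / 3412 = 27,670 kWh → × £0.328 = £9,075.52; + 4 × £16.21 standing = £9,140.36
Difference = |£2,080.84 − £9,140.36| = £7,059.52 ≈ £7060

£7060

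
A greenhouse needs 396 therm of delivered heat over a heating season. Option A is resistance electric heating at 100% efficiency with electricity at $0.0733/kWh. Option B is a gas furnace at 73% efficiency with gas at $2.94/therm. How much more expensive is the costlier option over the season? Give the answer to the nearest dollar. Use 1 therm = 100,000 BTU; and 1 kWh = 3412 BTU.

Heat load = 396 therm × 100,000 = 39,600,000 BTU
Gas: input = 39,600,000 / 0.73 = 54,246,575 BTU = 542.5 therm → 542.5 × $2.94 = $1,594.85
Electric: 39,600,000 BTU / 3412 = 11,610 kWh → × $0.0733 = $850.73
Difference = |$1,594.85 − $850.73| = $744.12 ≈ $744

$744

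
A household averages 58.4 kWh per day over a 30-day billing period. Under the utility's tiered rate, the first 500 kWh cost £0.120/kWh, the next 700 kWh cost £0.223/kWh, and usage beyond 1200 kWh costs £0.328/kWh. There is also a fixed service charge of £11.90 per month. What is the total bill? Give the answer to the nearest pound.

Usage = 58.4 kWh/day × 30 days = 1752 kWh
First 500 kWh × £0.120 = £60.00
Next 700 kWh × £0.223 = £156.10
Remaining 552 kWh × £0.328 = £181.06
Energy charge = £397.16; + service £11.90 = £409.06 ≈ £409

£409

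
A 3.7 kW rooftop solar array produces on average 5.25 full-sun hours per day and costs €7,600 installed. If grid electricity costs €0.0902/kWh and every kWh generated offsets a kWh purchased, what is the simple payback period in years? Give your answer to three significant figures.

Daily generation = 3.7 kW × 5.25 h = 19.43 kWh
Annual generation = 19.43 × 365 = 7090.1 kWh
Annual savings = 7090.1 × €0.0902 = €639.53
Payback = €7,600 / €639.53 = 11.9 years

11.9 years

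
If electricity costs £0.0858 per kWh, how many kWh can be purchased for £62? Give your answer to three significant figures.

£62 / £0.0858 per kWh = 722.6 kWh

723 kWh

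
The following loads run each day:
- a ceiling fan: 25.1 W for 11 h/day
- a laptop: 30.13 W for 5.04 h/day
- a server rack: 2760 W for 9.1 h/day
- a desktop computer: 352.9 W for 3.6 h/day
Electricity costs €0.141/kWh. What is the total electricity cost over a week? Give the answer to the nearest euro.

€26

ceiling fan: 25.1 W × 11 h × 7 d = 1,933 Wh = 1.933 kWh
laptop: 30.13 W × 5.04 h × 7 d = 1,063 Wh = 1.063 kWh
server rack: 2760 W × 9.1 h × 7 d = 175,812 Wh = 175.8 kWh
desktop computer: 352.9 W × 3.6 h × 7 d = 8,893 Wh = 8.893 kWh
Total energy = 1.933 + 1.063 + 175.8 + 8.893 = 187.7 kWh
Cost = 187.7 kWh × €0.141 = €26.47 ≈ €26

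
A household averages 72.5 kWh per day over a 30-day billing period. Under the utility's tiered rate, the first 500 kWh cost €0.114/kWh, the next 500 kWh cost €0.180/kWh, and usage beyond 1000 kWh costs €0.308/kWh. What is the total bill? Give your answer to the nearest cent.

Usage = 72.5 kWh/day × 30 days = 2175 kWh
First 500 kWh × €0.114 = €57.00
Next 500 kWh × €0.180 = €90.00
Remaining 1175 kWh × €0.308 = €361.90
Total = €508.90

€508.90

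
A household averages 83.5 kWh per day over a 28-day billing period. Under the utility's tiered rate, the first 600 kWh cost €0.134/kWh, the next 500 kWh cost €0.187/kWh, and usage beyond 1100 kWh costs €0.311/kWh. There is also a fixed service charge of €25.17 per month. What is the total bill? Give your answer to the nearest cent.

Usage = 83.5 kWh/day × 28 days = 2338 kWh
First 600 kWh × €0.134 = €80.40
Next 500 kWh × €0.187 = €93.50
Remaining 1238 kWh × €0.311 = €385.02
Energy charge = €558.92; + service €25.17 = €584.09

€584.09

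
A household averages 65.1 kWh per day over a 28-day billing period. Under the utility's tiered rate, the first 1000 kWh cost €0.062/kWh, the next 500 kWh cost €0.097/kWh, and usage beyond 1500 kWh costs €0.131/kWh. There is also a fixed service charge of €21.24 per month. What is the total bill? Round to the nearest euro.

€174

Usage = 65.1 kWh/day × 28 days = 1822.8 kWh
First 1000 kWh × €0.062 = €62.00
Next 500 kWh × €0.097 = €48.50
Remaining 322.8 kWh × €0.131 = €42.29
Energy charge = €152.79; + service €21.24 = €174.03 ≈ €174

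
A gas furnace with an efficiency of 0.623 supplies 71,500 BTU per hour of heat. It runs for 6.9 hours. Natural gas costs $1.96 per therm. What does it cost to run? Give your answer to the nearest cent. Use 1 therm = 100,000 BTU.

$15.52

Heat delivered = 71,500 BTU/h × 6.9 h = 493,350 BTU
Gas input = 493,350 / 0.623 = 791,894 BTU
= 791,894 / 100,000 = 7.919 therm
Cost = 7.919 × $1.96/therm = $15.52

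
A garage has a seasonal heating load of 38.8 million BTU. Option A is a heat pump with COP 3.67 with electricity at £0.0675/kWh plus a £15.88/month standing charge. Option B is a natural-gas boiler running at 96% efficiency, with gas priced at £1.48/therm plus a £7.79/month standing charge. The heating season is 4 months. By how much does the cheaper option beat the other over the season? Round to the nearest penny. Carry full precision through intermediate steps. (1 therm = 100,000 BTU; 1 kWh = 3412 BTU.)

Heat load = 38.8 × 10⁶ BTU = 38,800,000 BTU
Gas: input = 38,800,000 / 0.96 = 40,416,667 BTU = 404.2 therm → 404.2 × £1.48 = £598.17; + 4 × £7.79 standing = £629.33
Heat pump: 38,800,000 BTU / 3412 = 11,370 kWh heat; / 3.67 = 3,099 kWh in → × £0.0675 = £209.15; + 4 × £15.88 standing = £272.67
Difference = |£629.33 − £272.67| = £356.66

£356.66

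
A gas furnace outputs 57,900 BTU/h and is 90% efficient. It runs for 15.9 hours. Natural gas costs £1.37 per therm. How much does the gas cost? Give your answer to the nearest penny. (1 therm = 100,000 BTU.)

Heat delivered = 57,900 BTU/h × 15.9 h = 920,610 BTU
Gas input = 920,610 / 0.90 = 1,022,900 BTU
= 1,022,900 / 100,000 = 10.23 therm
Cost = 10.23 × £1.37/therm = £14.01

£14.01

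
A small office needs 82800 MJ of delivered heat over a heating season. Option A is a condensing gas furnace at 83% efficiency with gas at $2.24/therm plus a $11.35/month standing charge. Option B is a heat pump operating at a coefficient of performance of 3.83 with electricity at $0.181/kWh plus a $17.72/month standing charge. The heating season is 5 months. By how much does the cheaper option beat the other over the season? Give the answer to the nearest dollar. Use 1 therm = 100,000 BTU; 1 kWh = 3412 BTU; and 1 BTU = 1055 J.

$999

Heat load = 82800 MJ = 82,800,000,000 J / 1055 = 78,483,412 BTU
Gas: input = 78,483,412 / 0.83 = 94,558,328 BTU = 945.6 therm → 945.6 × $2.24 = $2,118.11; + 5 × $11.35 standing = $2,174.86
Heat pump: 78,483,412 BTU / 3412 = 23,000 kWh heat; / 3.83 = 6,006 kWh in → × $0.181 = $1,087.05; + 5 × $17.72 standing = $1,175.65
Difference = |$2,174.86 − $1,175.65| = $999.21 ≈ $999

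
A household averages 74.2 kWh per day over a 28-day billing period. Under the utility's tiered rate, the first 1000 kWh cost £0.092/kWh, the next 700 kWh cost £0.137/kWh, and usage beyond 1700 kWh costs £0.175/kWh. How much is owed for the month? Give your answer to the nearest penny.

Usage = 74.2 kWh/day × 28 days = 2077.6 kWh
First 1000 kWh × £0.092 = £92.00
Next 700 kWh × £0.137 = £95.90
Remaining 377.6 kWh × £0.175 = £66.08
Total = £253.98

£253.98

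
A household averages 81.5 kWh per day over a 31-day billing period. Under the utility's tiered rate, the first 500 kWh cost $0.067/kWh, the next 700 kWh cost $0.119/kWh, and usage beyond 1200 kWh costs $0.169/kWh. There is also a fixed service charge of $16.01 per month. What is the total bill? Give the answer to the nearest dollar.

$357

Usage = 81.5 kWh/day × 31 days = 2526.5 kWh
First 500 kWh × $0.067 = $33.50
Next 700 kWh × $0.119 = $83.30
Remaining 1326.5 kWh × $0.169 = $224.18
Energy charge = $340.98; + service $16.01 = $356.99 ≈ $357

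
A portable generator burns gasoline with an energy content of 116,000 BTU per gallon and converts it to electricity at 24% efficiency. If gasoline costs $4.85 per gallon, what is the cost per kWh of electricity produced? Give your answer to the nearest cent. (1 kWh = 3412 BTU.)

Electrical output per gallon = 116,000 BTU × 0.24 / 3412 BTU/kWh = 8.159 kWh
Cost per kWh = $4.85 / 8.159 kWh = $0.594

$0.59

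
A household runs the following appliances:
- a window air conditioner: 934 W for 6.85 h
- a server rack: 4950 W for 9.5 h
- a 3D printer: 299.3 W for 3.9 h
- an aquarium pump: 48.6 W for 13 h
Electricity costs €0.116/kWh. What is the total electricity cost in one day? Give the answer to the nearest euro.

window air conditioner: 934 W × 6.85 h = 6,398 Wh = 6.398 kWh
server rack: 4950 W × 9.5 h = 47,025 Wh = 47.02 kWh
3D printer: 299.3 W × 3.9 h = 1,167 Wh = 1.167 kWh
aquarium pump: 48.6 W × 13 h = 632 Wh = 0.6318 kWh
Total energy = 6.398 + 47.02 + 1.167 + 0.6318 = 55.22 kWh
Cost = 55.22 kWh × €0.116 = €6.41 ≈ €6

€6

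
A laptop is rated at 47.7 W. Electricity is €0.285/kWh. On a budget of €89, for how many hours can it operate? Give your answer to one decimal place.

Energy budget = €89 / €0.285 per kWh = 312.3 kWh = 312,281 Wh
Runtime = 312,281 Wh / 47.7 W = 6,547 h

6546.8 h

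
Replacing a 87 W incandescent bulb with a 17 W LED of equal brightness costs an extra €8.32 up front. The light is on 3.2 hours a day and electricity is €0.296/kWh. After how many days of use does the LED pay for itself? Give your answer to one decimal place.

125.5 days

Power saved = 87 − 17 = 70 W
Daily energy saved = 70 W × 3.2 h = 224 Wh = 0.224 kWh
Daily savings = 0.224 × €0.296 = €0.0663
Payback = €8.32 / €0.0663 per day = 125.5 days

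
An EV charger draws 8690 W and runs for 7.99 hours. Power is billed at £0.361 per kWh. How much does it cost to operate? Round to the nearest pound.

£25

Energy = 8690 W × 7.99 h = 69,433 Wh = 69.43 kWh
Cost = 69.43 kWh × £0.361/kWh = £25.07 ≈ £25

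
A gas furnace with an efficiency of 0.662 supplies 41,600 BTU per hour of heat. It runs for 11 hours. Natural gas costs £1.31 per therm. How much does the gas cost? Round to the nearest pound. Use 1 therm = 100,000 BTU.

£9

Heat delivered = 41,600 BTU/h × 11 h = 457,600 BTU
Gas input = 457,600 / 0.662 = 691,239 BTU
= 691,239 / 100,000 = 6.912 therm
Cost = 6.912 × £1.31/therm = £9.06 ≈ £9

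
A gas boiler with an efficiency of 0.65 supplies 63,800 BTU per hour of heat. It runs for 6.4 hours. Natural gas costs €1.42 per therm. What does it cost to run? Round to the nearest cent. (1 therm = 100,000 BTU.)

Heat delivered = 63,800 BTU/h × 6.4 h = 408,320 BTU
Gas input = 408,320 / 0.65 = 628,185 BTU
= 628,185 / 100,000 = 6.282 therm
Cost = 6.282 × €1.42/therm = €8.92

€8.92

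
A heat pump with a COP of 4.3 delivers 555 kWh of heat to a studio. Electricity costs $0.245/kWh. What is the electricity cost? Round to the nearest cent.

$31.62

Electrical input = 555 kWh / 4.3 = 129.1 kWh
Cost = 129.1 × $0.245/kWh = $31.62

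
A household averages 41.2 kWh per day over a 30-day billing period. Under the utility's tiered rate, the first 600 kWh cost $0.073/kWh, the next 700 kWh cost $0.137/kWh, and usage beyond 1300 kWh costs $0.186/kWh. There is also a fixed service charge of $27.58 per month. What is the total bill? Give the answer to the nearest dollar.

Usage = 41.2 kWh/day × 30 days = 1236 kWh
First 600 kWh × $0.073 = $43.80
Next 636 kWh × $0.137 = $87.13
Remaining tier: 0 kWh (not reached)
Energy charge = $130.93; + service $27.58 = $158.51 ≈ $159

$159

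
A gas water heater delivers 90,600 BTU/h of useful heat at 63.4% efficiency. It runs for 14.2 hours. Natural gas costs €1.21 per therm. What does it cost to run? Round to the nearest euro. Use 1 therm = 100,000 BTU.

Heat delivered = 90,600 BTU/h × 14.2 h = 1,286,520 BTU
Gas input = 1,286,520 / 0.634 = 2,029,211 BTU
= 2,029,211 / 100,000 = 20.29 therm
Cost = 20.29 × €1.21/therm = €24.55 ≈ €25

€25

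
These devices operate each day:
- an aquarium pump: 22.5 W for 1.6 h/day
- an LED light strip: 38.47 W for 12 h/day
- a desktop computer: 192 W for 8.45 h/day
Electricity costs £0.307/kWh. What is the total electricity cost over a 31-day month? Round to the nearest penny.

aquarium pump: 22.5 W × 1.6 h × 31 d = 1,116 Wh = 1.116 kWh
LED light strip: 38.47 W × 12 h × 31 d = 14,311 Wh = 14.31 kWh
desktop computer: 192 W × 8.45 h × 31 d = 50,294 Wh = 50.29 kWh
Total energy = 1.116 + 14.31 + 50.29 = 65.72 kWh
Cost = 65.72 kWh × £0.307 = £20.18

£20.18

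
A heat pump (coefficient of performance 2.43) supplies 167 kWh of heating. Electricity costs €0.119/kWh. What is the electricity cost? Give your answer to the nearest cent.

Electrical input = 167 kWh / 2.43 = 68.72 kWh
Cost = 68.72 × €0.119/kWh = €8.18

€8.18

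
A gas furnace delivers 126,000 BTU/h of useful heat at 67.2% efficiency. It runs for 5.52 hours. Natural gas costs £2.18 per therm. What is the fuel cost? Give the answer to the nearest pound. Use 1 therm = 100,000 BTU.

£23

Heat delivered = 126,000 BTU/h × 5.52 h = 695,520 BTU
Gas input = 695,520 / 0.672 = 1,035,000 BTU
= 1,035,000 / 100,000 = 10.35 therm
Cost = 10.35 × £2.18/therm = £22.56 ≈ £23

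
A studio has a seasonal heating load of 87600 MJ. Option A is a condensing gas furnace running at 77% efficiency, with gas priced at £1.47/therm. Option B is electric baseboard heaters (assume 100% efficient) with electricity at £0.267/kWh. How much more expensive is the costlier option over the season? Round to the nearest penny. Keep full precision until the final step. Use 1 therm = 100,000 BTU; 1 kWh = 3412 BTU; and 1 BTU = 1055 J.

Heat load = 87600 MJ = 87,600,000,000 J / 1055 = 83,033,175 BTU
Gas: input = 83,033,175 / 0.77 = 107,835,293 BTU = 1,078 therm → 1,078 × £1.47 = £1,585.18
Electric: 83,033,175 BTU / 3412 = 24,340 kWh → × £0.267 = £6,497.61
Difference = |£1,585.18 − £6,497.61| = £4,912.43

£4912.43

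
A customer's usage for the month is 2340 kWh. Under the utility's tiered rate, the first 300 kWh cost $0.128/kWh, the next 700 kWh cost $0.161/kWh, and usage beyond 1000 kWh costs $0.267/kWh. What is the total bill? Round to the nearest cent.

$508.88

First 300 kWh × $0.128 = $38.40
Next 700 kWh × $0.161 = $112.70
Remaining 1340 kWh × $0.267 = $357.78
Total = $508.88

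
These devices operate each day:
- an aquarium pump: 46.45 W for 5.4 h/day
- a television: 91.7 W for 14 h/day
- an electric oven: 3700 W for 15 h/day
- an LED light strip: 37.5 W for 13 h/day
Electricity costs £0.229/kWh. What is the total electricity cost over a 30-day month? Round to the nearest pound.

aquarium pump: 46.45 W × 5.4 h × 30 d = 7,525 Wh = 7.525 kWh
television: 91.7 W × 14 h × 30 d = 38,514 Wh = 38.51 kWh
electric oven: 3700 W × 15 h × 30 d = 1,665,000 Wh = 1,665 kWh
LED light strip: 37.5 W × 13 h × 30 d = 14,625 Wh = 14.62 kWh
Total energy = 7.525 + 38.51 + 1,665 + 14.62 = 1,726 kWh
Cost = 1,726 kWh × £0.229 = £395.18 ≈ £395

£395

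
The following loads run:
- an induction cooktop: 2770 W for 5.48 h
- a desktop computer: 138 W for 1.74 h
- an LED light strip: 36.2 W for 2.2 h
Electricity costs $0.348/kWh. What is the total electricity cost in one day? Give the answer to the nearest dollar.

induction cooktop: 2770 W × 5.48 h = 15,180 Wh = 15.18 kWh
desktop computer: 138 W × 1.74 h = 240 Wh = 0.2401 kWh
LED light strip: 36.2 W × 2.2 h = 80 Wh = 0.07964 kWh
Total energy = 15.18 + 0.2401 + 0.07964 = 15.5 kWh
Cost = 15.5 kWh × $0.348 = $5.39 ≈ $5

$5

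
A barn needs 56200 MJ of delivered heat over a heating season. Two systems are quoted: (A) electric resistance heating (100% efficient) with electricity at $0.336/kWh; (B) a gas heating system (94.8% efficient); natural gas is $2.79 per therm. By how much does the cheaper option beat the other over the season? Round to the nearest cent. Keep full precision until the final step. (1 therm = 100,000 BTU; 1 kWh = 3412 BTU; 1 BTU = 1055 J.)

Heat load = 56200 MJ = 56,200,000,000 J / 1055 = 53,270,142 BTU
Gas: input = 53,270,142 / 0.948 = 56,192,133 BTU = 561.9 therm → 561.9 × $2.79 = $1,567.76
Electric: 53,270,142 BTU / 3412 = 15,610 kWh → × $0.336 = $5,245.83
Difference = |$1,567.76 − $5,245.83| = $3,678.07

$3678.07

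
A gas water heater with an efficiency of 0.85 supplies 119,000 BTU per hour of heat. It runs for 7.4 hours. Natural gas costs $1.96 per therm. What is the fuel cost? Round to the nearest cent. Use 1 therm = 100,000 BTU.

Heat delivered = 119,000 BTU/h × 7.4 h = 880,600 BTU
Gas input = 880,600 / 0.85 = 1,036,000 BTU
= 1,036,000 / 100,000 = 10.36 therm
Cost = 10.36 × $1.96/therm = $20.31

$20.31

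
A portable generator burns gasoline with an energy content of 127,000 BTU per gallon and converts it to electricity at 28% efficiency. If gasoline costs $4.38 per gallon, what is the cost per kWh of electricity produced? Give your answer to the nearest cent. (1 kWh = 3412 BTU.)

$0.42

Electrical output per gallon = 127,000 BTU × 0.28 / 3412 BTU/kWh = 10.42 kWh
Cost per kWh = $4.38 / 10.42 kWh = $0.420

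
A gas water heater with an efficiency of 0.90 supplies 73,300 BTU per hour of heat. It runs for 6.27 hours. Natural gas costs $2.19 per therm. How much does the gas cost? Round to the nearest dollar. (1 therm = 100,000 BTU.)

$11

Heat delivered = 73,300 BTU/h × 6.27 h = 459,591 BTU
Gas input = 459,591 / 0.90 = 510,657 BTU
= 510,657 / 100,000 = 5.107 therm
Cost = 5.107 × $2.19/therm = $11.18 ≈ $11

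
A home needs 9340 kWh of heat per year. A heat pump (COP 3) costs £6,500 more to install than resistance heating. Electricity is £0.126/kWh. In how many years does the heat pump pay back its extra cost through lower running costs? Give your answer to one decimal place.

8.3 years

Resistance: 9340 kWh × £0.126 = £1,176.84/yr
Heat pump: 9340 / 3 = 3113 kWh in → × £0.126 = £392.28/yr
Annual savings = £784.56
Payback = £6,500 / £784.56 = 8.28 years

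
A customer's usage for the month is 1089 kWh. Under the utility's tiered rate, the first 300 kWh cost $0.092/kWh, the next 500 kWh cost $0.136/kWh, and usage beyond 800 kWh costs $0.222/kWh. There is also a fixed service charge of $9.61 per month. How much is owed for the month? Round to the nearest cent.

$169.37

First 300 kWh × $0.092 = $27.60
Next 500 kWh × $0.136 = $68.00
Remaining 289 kWh × $0.222 = $64.16
Energy charge = $159.76; + service $9.61 = $169.37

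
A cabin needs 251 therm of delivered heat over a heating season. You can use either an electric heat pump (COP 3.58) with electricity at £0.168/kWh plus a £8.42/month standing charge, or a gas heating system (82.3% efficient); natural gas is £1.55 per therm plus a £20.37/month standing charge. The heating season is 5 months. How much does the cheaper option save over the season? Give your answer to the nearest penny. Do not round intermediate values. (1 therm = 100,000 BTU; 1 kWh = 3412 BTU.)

£187.26

Heat load = 251 therm × 100,000 = 25,100,000 BTU
Gas: input = 25,100,000 / 0.823 = 30,498,177 BTU = 305 therm → 305 × £1.55 = £472.72; + 5 × £20.37 standing = £574.57
Heat pump: 25,100,000 BTU / 3412 = 7,356 kWh heat; / 3.58 = 2,055 kWh in → × £0.168 = £345.22; + 5 × £8.42 standing = £387.32
Difference = |£574.57 − £387.32| = £187.26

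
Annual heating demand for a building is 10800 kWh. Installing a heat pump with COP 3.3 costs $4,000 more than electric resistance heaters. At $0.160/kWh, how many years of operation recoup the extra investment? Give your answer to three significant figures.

3.32 years

Resistance: 10800 kWh × $0.160 = $1,728.00/yr
Heat pump: 10800 / 3.3 = 3273 kWh in → × $0.160 = $523.64/yr
Annual savings = $1,204.36
Payback = $4,000 / $1,204.36 = 3.32 years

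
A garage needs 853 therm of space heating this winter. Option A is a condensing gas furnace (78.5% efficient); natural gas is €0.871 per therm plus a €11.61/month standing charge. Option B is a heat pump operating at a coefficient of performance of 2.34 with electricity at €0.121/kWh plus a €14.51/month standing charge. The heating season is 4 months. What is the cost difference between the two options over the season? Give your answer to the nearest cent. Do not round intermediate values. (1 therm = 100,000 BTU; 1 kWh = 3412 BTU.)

Heat load = 853 therm × 100,000 = 85,300,000 BTU
Gas: input = 85,300,000 / 0.785 = 108,662,420 BTU = 1,087 therm → 1,087 × €0.871 = €946.45; + 4 × €11.61 standing = €992.89
Heat pump: 85,300,000 BTU / 3412 = 25,000 kWh heat; / 2.34 = 10,680 kWh in → × €0.121 = €1,292.74; + 4 × €14.51 standing = €1,350.78
Difference = |€992.89 − €1,350.78| = €357.89

€357.89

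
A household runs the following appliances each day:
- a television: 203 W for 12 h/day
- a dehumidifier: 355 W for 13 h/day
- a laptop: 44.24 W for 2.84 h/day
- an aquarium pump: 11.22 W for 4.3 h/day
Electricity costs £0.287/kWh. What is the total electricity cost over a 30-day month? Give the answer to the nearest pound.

television: 203 W × 12 h × 30 d = 73,080 Wh = 73.08 kWh
dehumidifier: 355 W × 13 h × 30 d = 138,450 Wh = 138.4 kWh
laptop: 44.24 W × 2.84 h × 30 d = 3,769 Wh = 3.769 kWh
aquarium pump: 11.22 W × 4.3 h × 30 d = 1,447 Wh = 1.447 kWh
Total energy = 73.08 + 138.4 + 3.769 + 1.447 = 216.7 kWh
Cost = 216.7 kWh × £0.287 = £62.21 ≈ £62

£62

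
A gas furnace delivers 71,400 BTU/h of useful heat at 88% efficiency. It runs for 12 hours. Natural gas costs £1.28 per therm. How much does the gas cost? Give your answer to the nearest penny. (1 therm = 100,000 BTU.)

Heat delivered = 71,400 BTU/h × 12 h = 856,800 BTU
Gas input = 856,800 / 0.88 = 973,636 BTU
= 973,636 / 100,000 = 9.736 therm
Cost = 9.736 × £1.28/therm = £12.46

£12.46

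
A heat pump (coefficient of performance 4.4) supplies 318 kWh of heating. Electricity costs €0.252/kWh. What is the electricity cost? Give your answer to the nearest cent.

€18.21

Electrical input = 318 kWh / 4.4 = 72.27 kWh
Cost = 72.27 × €0.252/kWh = €18.21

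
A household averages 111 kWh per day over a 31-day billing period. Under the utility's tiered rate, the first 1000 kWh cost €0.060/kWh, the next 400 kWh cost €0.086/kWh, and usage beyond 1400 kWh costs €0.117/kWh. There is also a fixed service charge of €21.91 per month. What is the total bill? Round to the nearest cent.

€355.11

Usage = 111 kWh/day × 31 days = 3441 kWh
First 1000 kWh × €0.060 = €60.00
Next 400 kWh × €0.086 = €34.40
Remaining 2041 kWh × €0.117 = €238.80
Energy charge = €333.20; + service €21.91 = €355.11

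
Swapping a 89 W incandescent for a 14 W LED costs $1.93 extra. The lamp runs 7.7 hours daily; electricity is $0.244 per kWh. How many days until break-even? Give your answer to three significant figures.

Power saved = 89 − 14 = 75 W
Daily energy saved = 75 W × 7.7 h = 577.5 Wh = 0.5775 kWh
Daily savings = 0.5775 × $0.244 = $0.1409
Payback = $1.93 / $0.1409 per day = 13.7 days

13.7 days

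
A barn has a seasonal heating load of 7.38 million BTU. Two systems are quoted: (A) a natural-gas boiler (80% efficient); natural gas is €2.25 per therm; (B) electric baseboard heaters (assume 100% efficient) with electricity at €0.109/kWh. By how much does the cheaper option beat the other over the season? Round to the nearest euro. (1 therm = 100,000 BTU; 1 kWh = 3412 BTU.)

Heat load = 7.38 × 10⁶ BTU = 7,380,000 BTU
Gas: input = 7,380,000 / 0.80 = 9,225,000 BTU = 92.25 therm → 92.25 × €2.25 = €207.56
Electric: 7,380,000 BTU / 3412 = 2,163 kWh → × €0.109 = €235.76
Difference = |€207.56 − €235.76| = €28.20 ≈ €28

€28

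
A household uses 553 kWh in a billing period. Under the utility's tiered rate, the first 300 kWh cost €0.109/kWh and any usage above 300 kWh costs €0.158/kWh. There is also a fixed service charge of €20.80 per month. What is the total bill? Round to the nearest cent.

€93.47

First 300 kWh × €0.109 = €32.70
Remaining 253 kWh × €0.158 = €39.97
Energy charge = €72.67; + service €20.80 = €93.47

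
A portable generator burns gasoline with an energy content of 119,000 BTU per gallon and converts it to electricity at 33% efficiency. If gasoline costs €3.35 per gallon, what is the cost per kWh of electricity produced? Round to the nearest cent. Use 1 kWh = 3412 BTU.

€0.29

Electrical output per gallon = 119,000 BTU × 0.33 / 3412 BTU/kWh = 11.51 kWh
Cost per kWh = €3.35 / 11.51 kWh = €0.291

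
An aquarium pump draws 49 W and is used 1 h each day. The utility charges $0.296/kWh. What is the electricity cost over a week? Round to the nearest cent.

Energy = 49 W × 1 h/day × 7 days = 343 Wh = 0.343 kWh
Cost = 0.343 kWh × $0.296/kWh = $0.10

$0.10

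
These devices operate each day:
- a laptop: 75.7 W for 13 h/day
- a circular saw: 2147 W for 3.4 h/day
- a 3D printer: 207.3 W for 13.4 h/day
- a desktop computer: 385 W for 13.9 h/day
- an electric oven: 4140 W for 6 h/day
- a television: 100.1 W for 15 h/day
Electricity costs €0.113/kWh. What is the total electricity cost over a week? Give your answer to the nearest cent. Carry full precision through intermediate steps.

€33.82

laptop: 75.7 W × 13 h × 7 d = 6,889 Wh = 6.889 kWh
circular saw: 2147 W × 3.4 h × 7 d = 51,099 Wh = 51.1 kWh
3D printer: 207.3 W × 13.4 h × 7 d = 19,445 Wh = 19.44 kWh
desktop computer: 385 W × 13.9 h × 7 d = 37,460 Wh = 37.46 kWh
electric oven: 4140 W × 6 h × 7 d = 173,880 Wh = 173.9 kWh
television: 100.1 W × 15 h × 7 d = 10,510 Wh = 10.51 kWh
Total energy = 6.889 + 51.1 + 19.44 + 37.46 + 173.9 + 10.51 = 299.3 kWh
Cost = 299.3 kWh × €0.113 = €33.82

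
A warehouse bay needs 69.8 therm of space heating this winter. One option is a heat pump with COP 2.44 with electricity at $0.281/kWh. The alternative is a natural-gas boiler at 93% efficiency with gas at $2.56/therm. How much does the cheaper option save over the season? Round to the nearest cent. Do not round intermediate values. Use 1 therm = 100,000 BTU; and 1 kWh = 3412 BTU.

Heat load = 69.8 therm × 100,000 = 6,980,000 BTU
Gas: input = 6,980,000 / 0.930 = 7,505,376 BTU = 75.05 therm → 75.05 × $2.56 = $192.14
Heat pump: 6,980,000 BTU / 3412 = 2,046 kWh heat; / 2.44 = 838.4 kWh in → × $0.281 = $235.59
Difference = |$192.14 − $235.59| = $43.46

$43.46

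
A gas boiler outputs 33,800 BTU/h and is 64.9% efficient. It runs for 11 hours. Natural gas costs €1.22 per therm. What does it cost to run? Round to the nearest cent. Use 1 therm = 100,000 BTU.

€6.99

Heat delivered = 33,800 BTU/h × 11 h = 371,800 BTU
Gas input = 371,800 / 0.649 = 572,881 BTU
= 572,881 / 100,000 = 5.729 therm
Cost = 5.729 × €1.22/therm = €6.99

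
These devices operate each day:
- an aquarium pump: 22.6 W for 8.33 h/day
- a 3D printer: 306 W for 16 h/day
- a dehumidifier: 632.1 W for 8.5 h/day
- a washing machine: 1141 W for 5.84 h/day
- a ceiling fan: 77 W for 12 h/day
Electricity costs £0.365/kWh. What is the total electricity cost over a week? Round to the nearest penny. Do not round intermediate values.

£46.10

aquarium pump: 22.6 W × 8.33 h × 7 d = 1,318 Wh = 1.318 kWh
3D printer: 306 W × 16 h × 7 d = 34,272 Wh = 34.27 kWh
dehumidifier: 632.1 W × 8.5 h × 7 d = 37,610 Wh = 37.61 kWh
washing machine: 1141 W × 5.84 h × 7 d = 46,644 Wh = 46.64 kWh
ceiling fan: 77 W × 12 h × 7 d = 6,468 Wh = 6.468 kWh
Total energy = 1.318 + 34.27 + 37.61 + 46.64 + 6.468 = 126.3 kWh
Cost = 126.3 kWh × £0.365 = £46.10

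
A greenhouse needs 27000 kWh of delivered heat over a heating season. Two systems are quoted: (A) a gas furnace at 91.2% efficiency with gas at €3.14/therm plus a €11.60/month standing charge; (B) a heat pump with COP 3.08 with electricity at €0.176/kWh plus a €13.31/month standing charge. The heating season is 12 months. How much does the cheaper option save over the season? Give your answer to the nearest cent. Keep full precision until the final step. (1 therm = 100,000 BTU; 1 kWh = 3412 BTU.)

€1608.44

Heat load = 27000 kWh × 3412 = 92,124,000 BTU
Gas: input = 92,124,000 / 0.912 = 101,013,158 BTU = 1,010 therm → 1,010 × €3.14 = €3,171.81; + 12 × €11.60 standing = €3,311.01
Heat pump: 92,124,000 BTU / 3412 = 27,000 kWh heat; / 3.08 = 8,766 kWh in → × €0.176 = €1,542.86; + 12 × €13.31 standing = €1,702.58
Difference = |€3,311.01 − €1,702.58| = €1,608.44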